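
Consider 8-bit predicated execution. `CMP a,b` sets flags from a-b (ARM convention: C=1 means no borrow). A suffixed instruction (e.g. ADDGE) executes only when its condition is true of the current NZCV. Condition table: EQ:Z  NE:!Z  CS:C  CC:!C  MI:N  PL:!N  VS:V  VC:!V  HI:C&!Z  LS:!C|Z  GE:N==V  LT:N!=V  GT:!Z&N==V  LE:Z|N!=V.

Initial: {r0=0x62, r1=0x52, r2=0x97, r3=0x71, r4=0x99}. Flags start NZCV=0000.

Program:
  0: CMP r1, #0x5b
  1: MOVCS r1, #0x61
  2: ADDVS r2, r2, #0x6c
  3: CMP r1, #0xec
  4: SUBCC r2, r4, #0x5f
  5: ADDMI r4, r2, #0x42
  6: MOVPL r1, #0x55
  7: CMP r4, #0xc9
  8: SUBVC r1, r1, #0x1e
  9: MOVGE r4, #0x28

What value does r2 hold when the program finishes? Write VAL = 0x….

VAL = 0x3a

[0] flags=1000 → (cmp)
[1] flags=1000 CS?F → skip
[2] flags=1000 VS?F → skip
[3] flags=0000 → (cmp)
[4] flags=0000 CC?T → r2=0x3a
[5] flags=0000 MI?F → skip
[6] flags=0000 PL?T → r1=0x55
[7] flags=1000 → (cmp)
[8] flags=1000 VC?T → r1=0x37
[9] flags=1000 GE?F → skip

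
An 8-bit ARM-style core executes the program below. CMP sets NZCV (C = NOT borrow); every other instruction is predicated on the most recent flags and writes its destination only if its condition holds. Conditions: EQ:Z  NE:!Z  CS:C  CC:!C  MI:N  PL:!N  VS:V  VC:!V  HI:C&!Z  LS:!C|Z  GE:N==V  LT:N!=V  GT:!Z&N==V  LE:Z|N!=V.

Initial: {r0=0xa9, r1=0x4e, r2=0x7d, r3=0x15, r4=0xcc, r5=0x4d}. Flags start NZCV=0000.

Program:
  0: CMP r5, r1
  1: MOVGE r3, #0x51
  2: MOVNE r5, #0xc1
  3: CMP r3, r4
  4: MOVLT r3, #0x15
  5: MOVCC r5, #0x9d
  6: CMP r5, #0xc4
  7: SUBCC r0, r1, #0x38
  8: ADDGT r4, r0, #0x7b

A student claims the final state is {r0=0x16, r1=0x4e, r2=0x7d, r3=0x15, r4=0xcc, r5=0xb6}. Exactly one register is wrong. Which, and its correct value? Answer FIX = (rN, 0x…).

FIX = (r5, 0x9d)

[0] flags=1000 → (cmp)
[1] flags=1000 GE?F → skip
[2] flags=1000 NE?T → r5=0xc1
[3] flags=0000 → (cmp)
[4] flags=0000 LT?F → skip
[5] flags=0000 CC?T → r5=0x9d
[6] flags=1000 → (cmp)
[7] flags=1000 CC?T → r0=0x16
[8] flags=1000 GT?F → skip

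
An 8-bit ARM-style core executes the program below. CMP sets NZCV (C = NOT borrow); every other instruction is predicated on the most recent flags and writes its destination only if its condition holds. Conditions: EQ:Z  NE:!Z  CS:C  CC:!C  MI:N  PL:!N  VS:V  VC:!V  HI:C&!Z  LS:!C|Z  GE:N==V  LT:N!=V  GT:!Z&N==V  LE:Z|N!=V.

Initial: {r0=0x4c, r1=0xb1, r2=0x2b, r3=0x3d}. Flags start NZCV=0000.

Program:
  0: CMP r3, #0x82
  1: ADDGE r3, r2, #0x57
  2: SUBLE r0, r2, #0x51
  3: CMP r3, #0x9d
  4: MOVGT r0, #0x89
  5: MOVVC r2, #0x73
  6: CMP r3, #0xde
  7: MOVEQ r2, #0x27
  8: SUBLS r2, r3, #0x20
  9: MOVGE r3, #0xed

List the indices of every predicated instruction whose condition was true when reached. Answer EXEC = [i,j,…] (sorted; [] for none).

0: ✓ CMP  NZCV=1001
1: ✓ ADDGE  r3←0x82
2: · SUBLE
3: ✓ CMP  NZCV=1000
4: · MOVGT
5: ✓ MOVVC  r2←0x73
6: ✓ CMP  NZCV=1000
7: · MOVEQ
8: ✓ SUBLS  r2←0x62
9: · MOVGE

EXEC = [1,5,8]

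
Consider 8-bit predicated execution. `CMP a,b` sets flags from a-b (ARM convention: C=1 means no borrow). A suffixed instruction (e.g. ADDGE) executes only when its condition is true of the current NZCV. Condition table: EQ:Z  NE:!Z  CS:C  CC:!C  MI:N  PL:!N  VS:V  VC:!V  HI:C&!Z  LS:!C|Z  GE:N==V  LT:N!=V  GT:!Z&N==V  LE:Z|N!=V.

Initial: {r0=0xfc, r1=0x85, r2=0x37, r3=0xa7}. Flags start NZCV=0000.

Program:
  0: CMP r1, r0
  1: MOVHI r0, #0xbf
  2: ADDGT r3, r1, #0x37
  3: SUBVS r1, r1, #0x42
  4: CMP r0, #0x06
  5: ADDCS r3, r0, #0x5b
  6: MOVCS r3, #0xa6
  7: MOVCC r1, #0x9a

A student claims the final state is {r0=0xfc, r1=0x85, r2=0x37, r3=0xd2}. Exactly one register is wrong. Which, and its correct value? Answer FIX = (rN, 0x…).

FIX = (r3, 0xa6)

0: ✓ CMP  NZCV=1000
1: · MOVHI
2: · ADDGT
3: · SUBVS
4: ✓ CMP  NZCV=1010
5: ✓ ADDCS  r3←0x57
6: ✓ MOVCS  r3←0xa6
7: · MOVCC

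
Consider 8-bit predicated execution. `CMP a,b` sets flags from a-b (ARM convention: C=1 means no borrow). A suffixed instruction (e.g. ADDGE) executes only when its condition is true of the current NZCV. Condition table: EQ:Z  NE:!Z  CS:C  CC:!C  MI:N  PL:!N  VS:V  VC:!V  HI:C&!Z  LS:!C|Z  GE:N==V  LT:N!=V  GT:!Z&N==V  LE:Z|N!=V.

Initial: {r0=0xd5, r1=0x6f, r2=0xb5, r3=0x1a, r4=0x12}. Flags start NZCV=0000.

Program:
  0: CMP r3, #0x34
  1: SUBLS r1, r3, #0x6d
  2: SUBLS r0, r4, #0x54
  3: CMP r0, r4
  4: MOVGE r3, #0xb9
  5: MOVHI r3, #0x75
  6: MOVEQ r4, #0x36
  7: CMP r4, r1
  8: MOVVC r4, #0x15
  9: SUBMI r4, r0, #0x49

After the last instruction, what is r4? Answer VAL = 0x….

VAL = 0x15

0: ✓ CMP  NZCV=1000
1: ✓ SUBLS  r1←0xad
2: ✓ SUBLS  r0←0xbe
3: ✓ CMP  NZCV=1010
4: · MOVGE
5: ✓ MOVHI  r3←0x75
6: · MOVEQ
7: ✓ CMP  NZCV=0000
8: ✓ MOVVC  r4←0x15
9: · SUBMI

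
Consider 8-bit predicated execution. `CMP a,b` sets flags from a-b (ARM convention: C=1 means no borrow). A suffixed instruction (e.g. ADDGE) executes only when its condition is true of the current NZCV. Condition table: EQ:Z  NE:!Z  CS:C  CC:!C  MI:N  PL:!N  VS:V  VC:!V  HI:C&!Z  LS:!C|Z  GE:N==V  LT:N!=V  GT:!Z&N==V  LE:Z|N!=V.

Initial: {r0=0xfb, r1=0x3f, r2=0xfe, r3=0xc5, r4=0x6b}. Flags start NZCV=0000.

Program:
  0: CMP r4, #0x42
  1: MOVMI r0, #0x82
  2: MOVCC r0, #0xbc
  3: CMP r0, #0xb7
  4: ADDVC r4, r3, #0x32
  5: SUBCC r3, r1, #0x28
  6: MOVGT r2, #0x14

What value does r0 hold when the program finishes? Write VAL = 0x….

0: ✓ CMP  NZCV=0010
1: · MOVMI
2: · MOVCC
3: ✓ CMP  NZCV=0010
4: ✓ ADDVC  r4←0xf7
5: · SUBCC
6: ✓ MOVGT  r2←0x14

VAL = 0xfb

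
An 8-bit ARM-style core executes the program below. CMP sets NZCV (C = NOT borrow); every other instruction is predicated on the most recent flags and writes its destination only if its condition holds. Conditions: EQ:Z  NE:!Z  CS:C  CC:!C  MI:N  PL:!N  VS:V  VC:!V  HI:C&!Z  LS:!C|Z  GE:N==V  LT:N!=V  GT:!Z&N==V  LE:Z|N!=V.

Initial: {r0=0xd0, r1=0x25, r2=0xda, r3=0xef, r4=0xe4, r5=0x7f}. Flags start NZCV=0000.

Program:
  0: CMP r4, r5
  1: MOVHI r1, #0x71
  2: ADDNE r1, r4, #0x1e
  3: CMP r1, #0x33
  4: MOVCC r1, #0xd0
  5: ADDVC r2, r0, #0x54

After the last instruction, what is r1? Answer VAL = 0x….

0: ✓ CMP  NZCV=0011
1: ✓ MOVHI  r1←0x71
2: ✓ ADDNE  r1←0x02
3: ✓ CMP  NZCV=1000
4: ✓ MOVCC  r1←0xd0
5: ✓ ADDVC  r2←0x24

VAL = 0xd0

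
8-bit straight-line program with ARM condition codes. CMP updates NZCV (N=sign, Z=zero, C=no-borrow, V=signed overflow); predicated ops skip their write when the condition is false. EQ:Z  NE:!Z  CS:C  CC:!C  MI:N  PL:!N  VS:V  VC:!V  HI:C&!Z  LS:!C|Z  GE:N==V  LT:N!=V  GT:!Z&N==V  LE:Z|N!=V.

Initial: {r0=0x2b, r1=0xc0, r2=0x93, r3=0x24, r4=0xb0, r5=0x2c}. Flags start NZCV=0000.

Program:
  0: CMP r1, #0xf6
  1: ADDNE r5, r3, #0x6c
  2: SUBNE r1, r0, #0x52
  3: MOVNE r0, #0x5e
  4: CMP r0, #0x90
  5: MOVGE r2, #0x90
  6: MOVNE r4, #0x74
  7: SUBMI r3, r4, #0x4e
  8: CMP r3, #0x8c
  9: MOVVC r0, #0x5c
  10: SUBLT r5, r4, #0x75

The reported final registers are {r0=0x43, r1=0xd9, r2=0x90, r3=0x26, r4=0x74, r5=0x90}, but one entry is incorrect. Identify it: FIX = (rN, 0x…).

0: ✓ CMP  NZCV=1000
1: ✓ ADDNE  r5←0x90
2: ✓ SUBNE  r1←0xd9
3: ✓ MOVNE  r0←0x5e
4: ✓ CMP  NZCV=1001
5: ✓ MOVGE  r2←0x90
6: ✓ MOVNE  r4←0x74
7: ✓ SUBMI  r3←0x26
8: ✓ CMP  NZCV=1001
9: · MOVVC
10: · SUBLT

FIX = (r0, 0x5e)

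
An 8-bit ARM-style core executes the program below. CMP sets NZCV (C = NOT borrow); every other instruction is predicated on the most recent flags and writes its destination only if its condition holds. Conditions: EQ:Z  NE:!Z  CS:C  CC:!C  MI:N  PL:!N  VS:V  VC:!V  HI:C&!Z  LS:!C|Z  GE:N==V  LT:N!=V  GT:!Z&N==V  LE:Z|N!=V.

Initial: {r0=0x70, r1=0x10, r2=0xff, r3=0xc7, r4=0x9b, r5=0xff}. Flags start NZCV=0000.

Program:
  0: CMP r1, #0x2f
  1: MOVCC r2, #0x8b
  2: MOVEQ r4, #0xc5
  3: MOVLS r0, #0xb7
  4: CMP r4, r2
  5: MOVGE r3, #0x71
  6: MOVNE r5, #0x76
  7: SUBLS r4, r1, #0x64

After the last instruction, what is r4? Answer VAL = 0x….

[0] flags=1000 → (cmp)
[1] flags=1000 CC?T → r2=0x8b
[2] flags=1000 EQ?F → skip
[3] flags=1000 LS?T → r0=0xb7
[4] flags=0010 → (cmp)
[5] flags=0010 GE?T → r3=0x71
[6] flags=0010 NE?T → r5=0x76
[7] flags=0010 LS?F → skip

VAL = 0x9b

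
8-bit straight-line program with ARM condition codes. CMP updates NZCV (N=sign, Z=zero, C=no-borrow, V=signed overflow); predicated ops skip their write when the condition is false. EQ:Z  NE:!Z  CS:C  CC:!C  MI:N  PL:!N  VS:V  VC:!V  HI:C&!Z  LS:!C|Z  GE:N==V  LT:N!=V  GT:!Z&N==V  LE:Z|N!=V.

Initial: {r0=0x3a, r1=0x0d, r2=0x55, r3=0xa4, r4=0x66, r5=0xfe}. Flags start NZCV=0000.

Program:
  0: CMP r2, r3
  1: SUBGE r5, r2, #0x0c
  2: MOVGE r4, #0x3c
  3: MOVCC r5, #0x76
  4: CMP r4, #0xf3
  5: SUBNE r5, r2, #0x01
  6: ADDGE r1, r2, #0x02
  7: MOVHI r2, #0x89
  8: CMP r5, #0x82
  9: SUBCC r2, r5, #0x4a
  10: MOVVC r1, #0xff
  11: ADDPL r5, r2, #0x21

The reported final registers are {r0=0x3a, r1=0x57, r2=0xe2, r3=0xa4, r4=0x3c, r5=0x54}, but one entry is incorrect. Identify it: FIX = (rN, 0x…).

0: ✓ CMP  NZCV=1001
1: ✓ SUBGE  r5←0x49
2: ✓ MOVGE  r4←0x3c
3: ✓ MOVCC  r5←0x76
4: ✓ CMP  NZCV=0000
5: ✓ SUBNE  r5←0x54
6: ✓ ADDGE  r1←0x57
7: · MOVHI
8: ✓ CMP  NZCV=1001
9: ✓ SUBCC  r2←0x0a
10: · MOVVC
11: · ADDPL

FIX = (r2, 0x0a)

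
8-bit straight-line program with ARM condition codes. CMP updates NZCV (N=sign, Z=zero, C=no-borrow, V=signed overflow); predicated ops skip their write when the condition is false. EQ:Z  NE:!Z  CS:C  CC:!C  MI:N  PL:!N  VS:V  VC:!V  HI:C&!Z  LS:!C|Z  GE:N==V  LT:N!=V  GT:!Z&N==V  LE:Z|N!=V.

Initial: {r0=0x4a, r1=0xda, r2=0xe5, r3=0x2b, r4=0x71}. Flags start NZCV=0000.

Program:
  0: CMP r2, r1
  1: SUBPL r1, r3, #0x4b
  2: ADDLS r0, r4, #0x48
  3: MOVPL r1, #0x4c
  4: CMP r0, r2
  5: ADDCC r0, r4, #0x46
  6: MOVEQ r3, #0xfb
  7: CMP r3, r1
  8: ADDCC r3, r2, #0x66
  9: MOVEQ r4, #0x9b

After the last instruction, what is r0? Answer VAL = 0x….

0: ✓ CMP  NZCV=0010
1: ✓ SUBPL  r1←0xe0
2: · ADDLS
3: ✓ MOVPL  r1←0x4c
4: ✓ CMP  NZCV=0000
5: ✓ ADDCC  r0←0xb7
6: · MOVEQ
7: ✓ CMP  NZCV=1000
8: ✓ ADDCC  r3←0x4b
9: · MOVEQ

VAL = 0xb7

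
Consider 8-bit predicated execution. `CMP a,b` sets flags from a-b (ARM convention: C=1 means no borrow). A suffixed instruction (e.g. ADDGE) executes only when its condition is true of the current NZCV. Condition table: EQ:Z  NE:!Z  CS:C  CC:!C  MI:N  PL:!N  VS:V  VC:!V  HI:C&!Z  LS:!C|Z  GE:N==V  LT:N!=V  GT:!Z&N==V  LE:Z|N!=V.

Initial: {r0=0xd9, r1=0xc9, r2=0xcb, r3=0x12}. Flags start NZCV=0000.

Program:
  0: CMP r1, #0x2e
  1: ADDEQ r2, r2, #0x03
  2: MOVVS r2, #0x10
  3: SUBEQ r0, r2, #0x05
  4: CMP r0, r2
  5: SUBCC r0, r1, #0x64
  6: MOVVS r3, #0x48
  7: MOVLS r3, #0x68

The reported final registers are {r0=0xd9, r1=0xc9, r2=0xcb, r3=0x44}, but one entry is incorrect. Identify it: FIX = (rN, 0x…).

0: ✓ CMP  NZCV=1010
1: · ADDEQ
2: · MOVVS
3: · SUBEQ
4: ✓ CMP  NZCV=0010
5: · SUBCC
6: · MOVVS
7: · MOVLS

FIX = (r3, 0x12)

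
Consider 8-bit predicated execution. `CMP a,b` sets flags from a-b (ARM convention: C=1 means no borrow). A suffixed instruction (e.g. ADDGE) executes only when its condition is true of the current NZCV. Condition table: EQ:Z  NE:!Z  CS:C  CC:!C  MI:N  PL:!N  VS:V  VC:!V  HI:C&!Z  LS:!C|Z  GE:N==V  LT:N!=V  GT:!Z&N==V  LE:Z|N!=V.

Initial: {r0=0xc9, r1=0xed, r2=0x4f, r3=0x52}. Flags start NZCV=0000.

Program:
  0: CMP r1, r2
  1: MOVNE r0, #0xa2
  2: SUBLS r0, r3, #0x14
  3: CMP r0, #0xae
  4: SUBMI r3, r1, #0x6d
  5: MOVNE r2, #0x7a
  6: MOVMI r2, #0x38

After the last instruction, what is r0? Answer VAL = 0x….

0: ✓ CMP  NZCV=1010
1: ✓ MOVNE  r0←0xa2
2: · SUBLS
3: ✓ CMP  NZCV=1000
4: ✓ SUBMI  r3←0x80
5: ✓ MOVNE  r2←0x7a
6: ✓ MOVMI  r2←0x38

VAL = 0xa2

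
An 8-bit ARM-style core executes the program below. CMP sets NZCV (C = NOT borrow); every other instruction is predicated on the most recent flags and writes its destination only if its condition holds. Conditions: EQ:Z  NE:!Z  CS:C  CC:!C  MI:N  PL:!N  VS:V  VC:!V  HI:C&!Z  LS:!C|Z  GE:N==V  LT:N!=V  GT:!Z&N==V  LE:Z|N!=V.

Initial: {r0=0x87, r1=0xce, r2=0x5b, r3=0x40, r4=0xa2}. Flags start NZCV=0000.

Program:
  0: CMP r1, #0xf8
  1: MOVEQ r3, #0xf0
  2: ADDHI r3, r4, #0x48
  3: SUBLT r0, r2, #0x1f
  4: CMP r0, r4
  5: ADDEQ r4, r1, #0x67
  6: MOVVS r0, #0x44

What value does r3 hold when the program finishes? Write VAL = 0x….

0: ✓ CMP  NZCV=1000
1: · MOVEQ
2: · ADDHI
3: ✓ SUBLT  r0←0x3c
4: ✓ CMP  NZCV=1001
5: · ADDEQ
6: ✓ MOVVS  r0←0x44

VAL = 0x40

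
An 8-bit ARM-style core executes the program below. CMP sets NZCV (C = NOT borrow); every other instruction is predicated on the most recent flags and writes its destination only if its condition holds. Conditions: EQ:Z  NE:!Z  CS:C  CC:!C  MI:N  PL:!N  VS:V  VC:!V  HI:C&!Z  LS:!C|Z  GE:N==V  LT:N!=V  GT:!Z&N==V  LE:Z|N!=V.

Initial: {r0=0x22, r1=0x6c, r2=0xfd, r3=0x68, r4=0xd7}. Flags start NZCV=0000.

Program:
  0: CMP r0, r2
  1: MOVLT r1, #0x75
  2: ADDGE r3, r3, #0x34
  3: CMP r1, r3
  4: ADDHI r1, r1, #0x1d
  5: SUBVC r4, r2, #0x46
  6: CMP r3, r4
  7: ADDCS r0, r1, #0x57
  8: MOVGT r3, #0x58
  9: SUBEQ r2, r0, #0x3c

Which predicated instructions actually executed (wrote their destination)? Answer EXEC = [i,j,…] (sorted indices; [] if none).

EXEC = [2]

0: ✓ CMP  NZCV=0000
1: · MOVLT
2: ✓ ADDGE  r3←0x9c
3: ✓ CMP  NZCV=1001
4: · ADDHI
5: · SUBVC
6: ✓ CMP  NZCV=1000
7: · ADDCS
8: · MOVGT
9: · SUBEQ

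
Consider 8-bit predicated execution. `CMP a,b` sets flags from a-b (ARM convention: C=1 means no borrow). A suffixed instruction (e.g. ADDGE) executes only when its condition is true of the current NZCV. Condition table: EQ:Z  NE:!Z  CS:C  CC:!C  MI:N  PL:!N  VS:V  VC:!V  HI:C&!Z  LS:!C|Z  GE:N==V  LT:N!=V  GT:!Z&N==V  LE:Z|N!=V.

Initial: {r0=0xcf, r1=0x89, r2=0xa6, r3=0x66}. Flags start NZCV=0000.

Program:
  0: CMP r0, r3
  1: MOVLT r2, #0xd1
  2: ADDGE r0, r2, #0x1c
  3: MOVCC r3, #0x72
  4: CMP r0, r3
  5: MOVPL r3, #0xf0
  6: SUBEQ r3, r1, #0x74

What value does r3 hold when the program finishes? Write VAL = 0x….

[0] flags=0011 → (cmp)
[1] flags=0011 LT?T → r2=0xd1
[2] flags=0011 GE?F → skip
[3] flags=0011 CC?F → skip
[4] flags=0011 → (cmp)
[5] flags=0011 PL?T → r3=0xf0
[6] flags=0011 EQ?F → skip

VAL = 0xf0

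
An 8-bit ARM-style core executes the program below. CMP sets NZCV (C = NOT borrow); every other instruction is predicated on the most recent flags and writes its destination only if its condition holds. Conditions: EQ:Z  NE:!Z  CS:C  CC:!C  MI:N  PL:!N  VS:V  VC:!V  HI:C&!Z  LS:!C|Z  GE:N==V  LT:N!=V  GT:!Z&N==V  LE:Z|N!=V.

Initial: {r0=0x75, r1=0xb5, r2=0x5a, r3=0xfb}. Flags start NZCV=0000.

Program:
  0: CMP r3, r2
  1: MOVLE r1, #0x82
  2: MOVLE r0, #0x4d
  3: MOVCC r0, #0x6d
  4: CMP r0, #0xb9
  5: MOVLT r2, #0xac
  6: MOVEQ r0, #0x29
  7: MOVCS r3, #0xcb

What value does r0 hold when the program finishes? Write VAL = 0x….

0: ✓ CMP  NZCV=1010
1: ✓ MOVLE  r1←0x82
2: ✓ MOVLE  r0←0x4d
3: · MOVCC
4: ✓ CMP  NZCV=1001
5: · MOVLT
6: · MOVEQ
7: · MOVCS

VAL = 0x4d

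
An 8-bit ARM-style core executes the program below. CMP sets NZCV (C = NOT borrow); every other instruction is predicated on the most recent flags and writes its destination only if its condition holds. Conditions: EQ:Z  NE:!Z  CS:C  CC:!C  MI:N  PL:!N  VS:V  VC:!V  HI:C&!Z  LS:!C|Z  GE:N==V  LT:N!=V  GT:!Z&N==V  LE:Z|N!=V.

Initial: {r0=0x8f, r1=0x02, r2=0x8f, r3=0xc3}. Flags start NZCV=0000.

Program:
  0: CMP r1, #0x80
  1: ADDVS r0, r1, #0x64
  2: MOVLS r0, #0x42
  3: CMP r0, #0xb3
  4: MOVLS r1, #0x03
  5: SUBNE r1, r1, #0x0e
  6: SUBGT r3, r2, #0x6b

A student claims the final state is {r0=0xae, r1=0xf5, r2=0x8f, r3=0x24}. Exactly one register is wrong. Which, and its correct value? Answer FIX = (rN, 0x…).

[0] flags=1001 → (cmp)
[1] flags=1001 VS?T → r0=0x66
[2] flags=1001 LS?T → r0=0x42
[3] flags=1001 → (cmp)
[4] flags=1001 LS?T → r1=0x03
[5] flags=1001 NE?T → r1=0xf5
[6] flags=1001 GT?T → r3=0x24

FIX = (r0, 0x42)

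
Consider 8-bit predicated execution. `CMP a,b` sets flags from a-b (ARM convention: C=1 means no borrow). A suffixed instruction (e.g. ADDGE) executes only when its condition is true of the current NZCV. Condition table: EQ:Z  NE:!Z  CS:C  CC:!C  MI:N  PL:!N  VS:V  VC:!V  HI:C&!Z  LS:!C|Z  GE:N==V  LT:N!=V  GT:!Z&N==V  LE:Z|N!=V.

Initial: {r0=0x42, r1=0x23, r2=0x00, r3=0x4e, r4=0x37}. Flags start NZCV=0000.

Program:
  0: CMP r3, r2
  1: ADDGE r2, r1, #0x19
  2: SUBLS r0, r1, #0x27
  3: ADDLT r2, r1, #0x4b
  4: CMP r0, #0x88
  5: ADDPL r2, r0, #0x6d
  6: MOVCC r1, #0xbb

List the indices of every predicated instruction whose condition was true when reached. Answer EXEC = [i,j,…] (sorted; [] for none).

[0] flags=0010 → (cmp)
[1] flags=0010 GE?T → r2=0x3c
[2] flags=0010 LS?F → skip
[3] flags=0010 LT?F → skip
[4] flags=1001 → (cmp)
[5] flags=1001 PL?F → skip
[6] flags=1001 CC?T → r1=0xbb

EXEC = [1,6]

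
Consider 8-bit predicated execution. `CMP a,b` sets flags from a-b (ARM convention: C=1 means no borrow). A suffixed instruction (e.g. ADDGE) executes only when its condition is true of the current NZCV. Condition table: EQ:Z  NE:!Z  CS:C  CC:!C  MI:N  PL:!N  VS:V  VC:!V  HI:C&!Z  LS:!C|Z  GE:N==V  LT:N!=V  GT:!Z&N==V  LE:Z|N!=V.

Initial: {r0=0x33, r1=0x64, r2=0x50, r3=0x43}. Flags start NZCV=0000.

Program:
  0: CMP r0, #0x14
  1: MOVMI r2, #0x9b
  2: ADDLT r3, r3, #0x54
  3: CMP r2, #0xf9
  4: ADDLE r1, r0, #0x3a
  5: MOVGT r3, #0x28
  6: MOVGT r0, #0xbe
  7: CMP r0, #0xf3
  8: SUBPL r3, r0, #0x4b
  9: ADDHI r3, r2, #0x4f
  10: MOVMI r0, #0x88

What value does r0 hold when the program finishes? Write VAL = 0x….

VAL = 0x88

[0] flags=0010 → (cmp)
[1] flags=0010 MI?F → skip
[2] flags=0010 LT?F → skip
[3] flags=0000 → (cmp)
[4] flags=0000 LE?F → skip
[5] flags=0000 GT?T → r3=0x28
[6] flags=0000 GT?T → r0=0xbe
[7] flags=1000 → (cmp)
[8] flags=1000 PL?F → skip
[9] flags=1000 HI?F → skip
[10] flags=1000 MI?T → r0=0x88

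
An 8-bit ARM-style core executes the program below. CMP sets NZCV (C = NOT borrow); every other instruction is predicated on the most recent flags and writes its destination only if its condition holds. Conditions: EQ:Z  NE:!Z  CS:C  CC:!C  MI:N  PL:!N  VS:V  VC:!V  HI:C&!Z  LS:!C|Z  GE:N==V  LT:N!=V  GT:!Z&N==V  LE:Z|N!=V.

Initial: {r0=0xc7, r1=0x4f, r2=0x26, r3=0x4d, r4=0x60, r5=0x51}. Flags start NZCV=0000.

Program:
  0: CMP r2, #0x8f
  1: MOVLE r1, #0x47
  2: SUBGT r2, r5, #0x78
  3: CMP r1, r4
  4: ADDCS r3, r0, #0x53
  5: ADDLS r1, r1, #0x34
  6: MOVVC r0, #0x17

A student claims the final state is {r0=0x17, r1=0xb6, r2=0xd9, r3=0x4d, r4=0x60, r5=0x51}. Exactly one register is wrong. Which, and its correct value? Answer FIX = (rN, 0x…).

FIX = (r1, 0x83)

0: ✓ CMP  NZCV=1001
1: · MOVLE
2: ✓ SUBGT  r2←0xd9
3: ✓ CMP  NZCV=1000
4: · ADDCS
5: ✓ ADDLS  r1←0x83
6: ✓ MOVVC  r0←0x17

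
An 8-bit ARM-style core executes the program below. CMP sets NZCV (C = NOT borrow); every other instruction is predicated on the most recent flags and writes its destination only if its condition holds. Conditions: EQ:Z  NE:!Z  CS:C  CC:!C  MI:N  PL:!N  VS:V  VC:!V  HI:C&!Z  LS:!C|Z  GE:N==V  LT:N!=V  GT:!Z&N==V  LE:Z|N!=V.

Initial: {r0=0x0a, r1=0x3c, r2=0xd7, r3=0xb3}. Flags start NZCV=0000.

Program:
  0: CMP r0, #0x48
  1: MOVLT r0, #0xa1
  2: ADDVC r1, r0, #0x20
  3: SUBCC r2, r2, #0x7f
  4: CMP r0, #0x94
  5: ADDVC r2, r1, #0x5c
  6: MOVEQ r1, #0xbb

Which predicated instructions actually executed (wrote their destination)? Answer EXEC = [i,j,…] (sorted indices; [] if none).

0: ✓ CMP  NZCV=1000
1: ✓ MOVLT  r0←0xa1
2: ✓ ADDVC  r1←0xc1
3: ✓ SUBCC  r2←0x58
4: ✓ CMP  NZCV=0010
5: ✓ ADDVC  r2←0x1d
6: · MOVEQ

EXEC = [1,2,3,5]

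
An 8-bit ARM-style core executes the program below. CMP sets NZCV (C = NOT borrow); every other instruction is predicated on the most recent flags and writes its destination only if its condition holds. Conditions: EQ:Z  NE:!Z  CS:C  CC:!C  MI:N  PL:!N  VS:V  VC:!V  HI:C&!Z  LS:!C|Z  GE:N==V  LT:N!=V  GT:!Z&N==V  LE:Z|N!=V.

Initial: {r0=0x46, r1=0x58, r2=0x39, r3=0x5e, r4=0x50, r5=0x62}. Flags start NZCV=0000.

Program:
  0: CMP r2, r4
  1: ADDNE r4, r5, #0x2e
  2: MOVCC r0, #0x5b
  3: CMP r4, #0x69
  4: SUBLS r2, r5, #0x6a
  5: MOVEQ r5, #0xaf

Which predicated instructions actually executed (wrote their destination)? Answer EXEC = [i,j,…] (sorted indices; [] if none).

0: ✓ CMP  NZCV=1000
1: ✓ ADDNE  r4←0x90
2: ✓ MOVCC  r0←0x5b
3: ✓ CMP  NZCV=0011
4: · SUBLS
5: · MOVEQ

EXEC = [1,2]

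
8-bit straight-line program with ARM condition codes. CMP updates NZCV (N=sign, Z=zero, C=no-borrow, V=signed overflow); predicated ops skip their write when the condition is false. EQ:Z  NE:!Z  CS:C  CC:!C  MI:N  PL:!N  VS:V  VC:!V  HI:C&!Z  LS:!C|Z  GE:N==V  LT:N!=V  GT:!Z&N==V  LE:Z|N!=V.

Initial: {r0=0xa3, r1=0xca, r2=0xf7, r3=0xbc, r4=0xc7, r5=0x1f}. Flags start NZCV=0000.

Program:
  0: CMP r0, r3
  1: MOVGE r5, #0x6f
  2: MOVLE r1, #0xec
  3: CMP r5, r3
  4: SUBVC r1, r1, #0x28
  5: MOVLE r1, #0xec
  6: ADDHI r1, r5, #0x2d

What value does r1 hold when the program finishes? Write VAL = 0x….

[0] flags=1000 → (cmp)
[1] flags=1000 GE?F → skip
[2] flags=1000 LE?T → r1=0xec
[3] flags=0000 → (cmp)
[4] flags=0000 VC?T → r1=0xc4
[5] flags=0000 LE?F → skip
[6] flags=0000 HI?F → skip

VAL = 0xc4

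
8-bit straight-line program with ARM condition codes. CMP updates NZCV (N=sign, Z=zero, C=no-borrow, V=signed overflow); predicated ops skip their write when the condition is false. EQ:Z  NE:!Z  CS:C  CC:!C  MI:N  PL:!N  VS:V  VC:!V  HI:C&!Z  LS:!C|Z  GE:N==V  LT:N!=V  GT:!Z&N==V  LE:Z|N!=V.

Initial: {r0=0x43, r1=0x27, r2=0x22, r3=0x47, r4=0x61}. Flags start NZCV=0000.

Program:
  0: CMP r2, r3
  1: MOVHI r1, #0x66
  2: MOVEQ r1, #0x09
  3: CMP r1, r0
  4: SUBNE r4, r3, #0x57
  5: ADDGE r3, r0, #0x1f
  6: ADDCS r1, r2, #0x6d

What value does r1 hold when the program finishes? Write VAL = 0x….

VAL = 0x27

[0] flags=1000 → (cmp)
[1] flags=1000 HI?F → skip
[2] flags=1000 EQ?F → skip
[3] flags=1000 → (cmp)
[4] flags=1000 NE?T → r4=0xf0
[5] flags=1000 GE?F → skip
[6] flags=1000 CS?F → skip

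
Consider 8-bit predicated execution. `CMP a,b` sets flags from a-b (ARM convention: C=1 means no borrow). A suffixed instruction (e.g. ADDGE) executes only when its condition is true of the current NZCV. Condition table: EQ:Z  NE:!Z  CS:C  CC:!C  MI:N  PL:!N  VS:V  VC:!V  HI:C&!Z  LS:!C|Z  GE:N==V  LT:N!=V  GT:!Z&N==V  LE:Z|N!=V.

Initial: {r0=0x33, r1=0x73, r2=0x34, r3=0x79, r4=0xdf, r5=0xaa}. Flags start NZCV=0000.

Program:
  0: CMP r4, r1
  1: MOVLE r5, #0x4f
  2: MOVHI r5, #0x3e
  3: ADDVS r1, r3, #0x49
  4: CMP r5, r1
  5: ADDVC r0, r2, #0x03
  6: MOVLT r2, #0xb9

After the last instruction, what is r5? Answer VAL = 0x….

VAL = 0x3e

[0] flags=0011 → (cmp)
[1] flags=0011 LE?T → r5=0x4f
[2] flags=0011 HI?T → r5=0x3e
[3] flags=0011 VS?T → r1=0xc2
[4] flags=0000 → (cmp)
[5] flags=0000 VC?T → r0=0x37
[6] flags=0000 LT?F → skip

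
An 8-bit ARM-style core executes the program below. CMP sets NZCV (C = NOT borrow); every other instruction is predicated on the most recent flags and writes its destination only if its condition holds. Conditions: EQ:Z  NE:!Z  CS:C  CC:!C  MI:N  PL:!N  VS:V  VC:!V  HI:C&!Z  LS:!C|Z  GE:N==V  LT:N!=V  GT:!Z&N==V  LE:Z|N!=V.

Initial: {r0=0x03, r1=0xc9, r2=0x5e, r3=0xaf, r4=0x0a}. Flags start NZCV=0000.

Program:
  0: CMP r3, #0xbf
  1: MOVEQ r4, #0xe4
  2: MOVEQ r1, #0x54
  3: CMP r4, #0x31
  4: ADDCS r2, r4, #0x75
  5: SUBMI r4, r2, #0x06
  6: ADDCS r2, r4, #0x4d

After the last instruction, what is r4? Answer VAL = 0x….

0: ✓ CMP  NZCV=1000
1: · MOVEQ
2: · MOVEQ
3: ✓ CMP  NZCV=1000
4: · ADDCS
5: ✓ SUBMI  r4←0x58
6: · ADDCS

VAL = 0x58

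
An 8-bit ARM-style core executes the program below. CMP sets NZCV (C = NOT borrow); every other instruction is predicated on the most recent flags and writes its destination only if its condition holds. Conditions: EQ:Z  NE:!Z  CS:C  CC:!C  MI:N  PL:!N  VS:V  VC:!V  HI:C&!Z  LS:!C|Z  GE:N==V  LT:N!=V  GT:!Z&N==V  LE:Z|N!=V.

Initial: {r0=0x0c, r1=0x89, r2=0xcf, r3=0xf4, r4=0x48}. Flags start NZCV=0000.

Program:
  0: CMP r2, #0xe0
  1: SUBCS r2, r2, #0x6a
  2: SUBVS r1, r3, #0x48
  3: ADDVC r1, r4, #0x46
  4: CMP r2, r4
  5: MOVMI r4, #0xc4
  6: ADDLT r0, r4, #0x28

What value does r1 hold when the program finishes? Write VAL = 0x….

[0] flags=1000 → (cmp)
[1] flags=1000 CS?F → skip
[2] flags=1000 VS?F → skip
[3] flags=1000 VC?T → r1=0x8e
[4] flags=1010 → (cmp)
[5] flags=1010 MI?T → r4=0xc4
[6] flags=1010 LT?T → r0=0xec

VAL = 0x8e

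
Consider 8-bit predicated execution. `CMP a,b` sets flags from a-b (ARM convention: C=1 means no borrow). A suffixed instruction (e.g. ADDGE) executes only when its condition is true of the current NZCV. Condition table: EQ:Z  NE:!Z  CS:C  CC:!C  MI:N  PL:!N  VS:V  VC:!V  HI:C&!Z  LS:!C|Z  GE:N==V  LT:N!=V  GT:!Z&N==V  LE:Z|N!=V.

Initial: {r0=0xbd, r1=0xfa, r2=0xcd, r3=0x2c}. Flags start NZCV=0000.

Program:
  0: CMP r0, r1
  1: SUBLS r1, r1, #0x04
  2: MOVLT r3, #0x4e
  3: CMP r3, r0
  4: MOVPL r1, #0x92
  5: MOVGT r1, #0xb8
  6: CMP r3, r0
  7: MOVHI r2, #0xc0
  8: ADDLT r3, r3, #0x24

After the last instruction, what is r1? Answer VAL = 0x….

VAL = 0xb8

[0] flags=1000 → (cmp)
[1] flags=1000 LS?T → r1=0xf6
[2] flags=1000 LT?T → r3=0x4e
[3] flags=1001 → (cmp)
[4] flags=1001 PL?F → skip
[5] flags=1001 GT?T → r1=0xb8
[6] flags=1001 → (cmp)
[7] flags=1001 HI?F → skip
[8] flags=1001 LT?F → skip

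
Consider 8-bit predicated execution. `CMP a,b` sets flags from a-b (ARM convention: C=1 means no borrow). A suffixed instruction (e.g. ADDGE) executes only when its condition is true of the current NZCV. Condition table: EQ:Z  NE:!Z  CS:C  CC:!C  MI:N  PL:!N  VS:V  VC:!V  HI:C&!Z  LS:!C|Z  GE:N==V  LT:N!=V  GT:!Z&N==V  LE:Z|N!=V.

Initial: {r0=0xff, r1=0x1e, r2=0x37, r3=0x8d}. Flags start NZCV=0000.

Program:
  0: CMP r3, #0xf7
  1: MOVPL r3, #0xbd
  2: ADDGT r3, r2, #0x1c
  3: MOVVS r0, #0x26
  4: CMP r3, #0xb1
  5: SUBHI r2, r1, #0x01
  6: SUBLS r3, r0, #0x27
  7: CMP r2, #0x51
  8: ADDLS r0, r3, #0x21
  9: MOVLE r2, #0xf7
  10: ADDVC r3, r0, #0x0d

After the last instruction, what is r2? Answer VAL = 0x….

VAL = 0xf7

0: ✓ CMP  NZCV=1000
1: · MOVPL
2: · ADDGT
3: · MOVVS
4: ✓ CMP  NZCV=1000
5: · SUBHI
6: ✓ SUBLS  r3←0xd8
7: ✓ CMP  NZCV=1000
8: ✓ ADDLS  r0←0xf9
9: ✓ MOVLE  r2←0xf7
10: ✓ ADDVC  r3←0x06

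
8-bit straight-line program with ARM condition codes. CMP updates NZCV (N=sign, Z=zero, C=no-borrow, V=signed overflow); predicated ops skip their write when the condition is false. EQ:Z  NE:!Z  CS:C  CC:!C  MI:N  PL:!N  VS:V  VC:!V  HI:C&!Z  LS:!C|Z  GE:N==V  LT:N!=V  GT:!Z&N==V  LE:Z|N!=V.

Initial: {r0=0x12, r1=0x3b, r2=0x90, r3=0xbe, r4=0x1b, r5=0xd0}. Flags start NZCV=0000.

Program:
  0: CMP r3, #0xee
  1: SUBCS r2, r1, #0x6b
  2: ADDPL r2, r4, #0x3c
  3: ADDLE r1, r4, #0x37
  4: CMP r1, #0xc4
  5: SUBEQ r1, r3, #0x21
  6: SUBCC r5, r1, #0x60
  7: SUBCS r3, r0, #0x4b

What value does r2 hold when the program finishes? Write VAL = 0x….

[0] flags=1000 → (cmp)
[1] flags=1000 CS?F → skip
[2] flags=1000 PL?F → skip
[3] flags=1000 LE?T → r1=0x52
[4] flags=1001 → (cmp)
[5] flags=1001 EQ?F → skip
[6] flags=1001 CC?T → r5=0xf2
[7] flags=1001 CS?F → skip

VAL = 0x90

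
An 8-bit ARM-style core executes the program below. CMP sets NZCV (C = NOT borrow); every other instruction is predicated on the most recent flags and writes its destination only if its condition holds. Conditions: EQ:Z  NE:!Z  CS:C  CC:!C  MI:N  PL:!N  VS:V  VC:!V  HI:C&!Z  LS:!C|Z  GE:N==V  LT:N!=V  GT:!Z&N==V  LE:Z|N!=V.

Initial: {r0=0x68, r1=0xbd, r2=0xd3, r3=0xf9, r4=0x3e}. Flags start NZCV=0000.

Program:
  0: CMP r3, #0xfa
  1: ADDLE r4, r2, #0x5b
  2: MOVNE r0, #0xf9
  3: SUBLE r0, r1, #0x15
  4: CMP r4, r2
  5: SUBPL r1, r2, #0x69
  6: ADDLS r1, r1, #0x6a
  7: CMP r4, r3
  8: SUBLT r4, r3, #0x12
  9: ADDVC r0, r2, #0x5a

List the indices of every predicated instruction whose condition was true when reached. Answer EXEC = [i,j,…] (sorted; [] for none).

EXEC = [1,2,3,5,6,9]

0: ✓ CMP  NZCV=1000
1: ✓ ADDLE  r4←0x2e
2: ✓ MOVNE  r0←0xf9
3: ✓ SUBLE  r0←0xa8
4: ✓ CMP  NZCV=0000
5: ✓ SUBPL  r1←0x6a
6: ✓ ADDLS  r1←0xd4
7: ✓ CMP  NZCV=0000
8: · SUBLT
9: ✓ ADDVC  r0←0x2d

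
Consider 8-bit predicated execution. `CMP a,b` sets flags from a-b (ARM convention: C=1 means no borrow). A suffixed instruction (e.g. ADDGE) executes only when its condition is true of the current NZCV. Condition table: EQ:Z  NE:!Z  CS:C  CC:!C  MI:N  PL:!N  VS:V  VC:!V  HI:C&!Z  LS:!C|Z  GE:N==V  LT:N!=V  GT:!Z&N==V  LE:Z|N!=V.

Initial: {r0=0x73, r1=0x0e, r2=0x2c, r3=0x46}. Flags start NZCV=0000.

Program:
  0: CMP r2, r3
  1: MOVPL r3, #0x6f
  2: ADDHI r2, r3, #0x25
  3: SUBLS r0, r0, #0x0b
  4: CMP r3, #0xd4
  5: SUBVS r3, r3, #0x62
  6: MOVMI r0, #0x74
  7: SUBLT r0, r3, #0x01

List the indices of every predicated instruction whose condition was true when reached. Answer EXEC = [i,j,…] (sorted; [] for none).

[0] flags=1000 → (cmp)
[1] flags=1000 PL?F → skip
[2] flags=1000 HI?F → skip
[3] flags=1000 LS?T → r0=0x68
[4] flags=0000 → (cmp)
[5] flags=0000 VS?F → skip
[6] flags=0000 MI?F → skip
[7] flags=0000 LT?F → skip

EXEC = [3]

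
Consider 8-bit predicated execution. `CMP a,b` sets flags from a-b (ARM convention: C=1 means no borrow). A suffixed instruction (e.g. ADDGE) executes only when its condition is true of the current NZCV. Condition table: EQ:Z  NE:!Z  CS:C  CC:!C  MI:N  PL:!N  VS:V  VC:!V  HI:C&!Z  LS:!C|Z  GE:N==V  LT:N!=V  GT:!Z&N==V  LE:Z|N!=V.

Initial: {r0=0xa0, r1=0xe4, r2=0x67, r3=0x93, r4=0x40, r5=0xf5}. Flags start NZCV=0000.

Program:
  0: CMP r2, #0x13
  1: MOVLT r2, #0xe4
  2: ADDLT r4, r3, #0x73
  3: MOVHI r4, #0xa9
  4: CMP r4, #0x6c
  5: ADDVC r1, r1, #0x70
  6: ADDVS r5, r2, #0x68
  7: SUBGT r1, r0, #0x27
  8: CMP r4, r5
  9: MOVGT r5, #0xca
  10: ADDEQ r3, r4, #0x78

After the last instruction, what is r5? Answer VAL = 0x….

[0] flags=0010 → (cmp)
[1] flags=0010 LT?F → skip
[2] flags=0010 LT?F → skip
[3] flags=0010 HI?T → r4=0xa9
[4] flags=0011 → (cmp)
[5] flags=0011 VC?F → skip
[6] flags=0011 VS?T → r5=0xcf
[7] flags=0011 GT?F → skip
[8] flags=1000 → (cmp)
[9] flags=1000 GT?F → skip
[10] flags=1000 EQ?F → skip

VAL = 0xcf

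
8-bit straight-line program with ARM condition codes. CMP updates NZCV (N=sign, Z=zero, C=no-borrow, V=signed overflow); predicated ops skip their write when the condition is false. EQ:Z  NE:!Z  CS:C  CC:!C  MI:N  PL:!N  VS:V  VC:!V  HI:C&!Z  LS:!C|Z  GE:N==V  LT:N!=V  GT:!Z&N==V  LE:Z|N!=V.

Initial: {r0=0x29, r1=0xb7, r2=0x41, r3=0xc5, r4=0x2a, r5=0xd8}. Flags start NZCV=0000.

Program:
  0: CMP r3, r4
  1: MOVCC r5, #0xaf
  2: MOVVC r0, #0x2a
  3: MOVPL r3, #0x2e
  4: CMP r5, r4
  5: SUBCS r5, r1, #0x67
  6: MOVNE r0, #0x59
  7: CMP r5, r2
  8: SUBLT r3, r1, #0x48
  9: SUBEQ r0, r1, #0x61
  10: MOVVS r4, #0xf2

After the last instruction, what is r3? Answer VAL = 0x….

VAL = 0xc5

[0] flags=1010 → (cmp)
[1] flags=1010 CC?F → skip
[2] flags=1010 VC?T → r0=0x2a
[3] flags=1010 PL?F → skip
[4] flags=1010 → (cmp)
[5] flags=1010 CS?T → r5=0x50
[6] flags=1010 NE?T → r0=0x59
[7] flags=0010 → (cmp)
[8] flags=0010 LT?F → skip
[9] flags=0010 EQ?F → skip
[10] flags=0010 VS?F → skip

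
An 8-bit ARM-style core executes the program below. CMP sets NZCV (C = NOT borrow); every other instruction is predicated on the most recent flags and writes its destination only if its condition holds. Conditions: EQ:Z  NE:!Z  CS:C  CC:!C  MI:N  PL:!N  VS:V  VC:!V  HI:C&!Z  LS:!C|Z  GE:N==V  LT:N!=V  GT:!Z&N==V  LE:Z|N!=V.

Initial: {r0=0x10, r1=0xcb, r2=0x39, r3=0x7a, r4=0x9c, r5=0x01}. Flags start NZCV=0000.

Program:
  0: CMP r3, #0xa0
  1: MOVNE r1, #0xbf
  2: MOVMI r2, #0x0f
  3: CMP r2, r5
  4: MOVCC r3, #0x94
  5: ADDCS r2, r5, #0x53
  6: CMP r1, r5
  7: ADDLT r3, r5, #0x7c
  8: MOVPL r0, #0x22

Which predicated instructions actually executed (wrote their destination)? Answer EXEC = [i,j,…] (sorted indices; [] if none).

[0] flags=1001 → (cmp)
[1] flags=1001 NE?T → r1=0xbf
[2] flags=1001 MI?T → r2=0x0f
[3] flags=0010 → (cmp)
[4] flags=0010 CC?F → skip
[5] flags=0010 CS?T → r2=0x54
[6] flags=1010 → (cmp)
[7] flags=1010 LT?T → r3=0x7d
[8] flags=1010 PL?F → skip

EXEC = [1,2,5,7]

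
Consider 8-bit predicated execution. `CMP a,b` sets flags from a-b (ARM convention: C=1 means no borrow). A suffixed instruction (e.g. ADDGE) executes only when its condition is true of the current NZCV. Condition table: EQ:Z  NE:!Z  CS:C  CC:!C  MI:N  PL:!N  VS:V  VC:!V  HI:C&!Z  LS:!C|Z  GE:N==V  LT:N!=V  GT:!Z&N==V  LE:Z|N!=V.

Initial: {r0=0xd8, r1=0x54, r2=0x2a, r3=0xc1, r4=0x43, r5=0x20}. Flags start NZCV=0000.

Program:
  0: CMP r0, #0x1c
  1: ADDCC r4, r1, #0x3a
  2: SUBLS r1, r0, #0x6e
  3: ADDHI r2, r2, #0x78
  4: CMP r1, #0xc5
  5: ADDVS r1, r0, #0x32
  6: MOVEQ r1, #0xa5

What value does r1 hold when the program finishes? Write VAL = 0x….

VAL = 0x0a

0: ✓ CMP  NZCV=1010
1: · ADDCC
2: · SUBLS
3: ✓ ADDHI  r2←0xa2
4: ✓ CMP  NZCV=1001
5: ✓ ADDVS  r1←0x0a
6: · MOVEQ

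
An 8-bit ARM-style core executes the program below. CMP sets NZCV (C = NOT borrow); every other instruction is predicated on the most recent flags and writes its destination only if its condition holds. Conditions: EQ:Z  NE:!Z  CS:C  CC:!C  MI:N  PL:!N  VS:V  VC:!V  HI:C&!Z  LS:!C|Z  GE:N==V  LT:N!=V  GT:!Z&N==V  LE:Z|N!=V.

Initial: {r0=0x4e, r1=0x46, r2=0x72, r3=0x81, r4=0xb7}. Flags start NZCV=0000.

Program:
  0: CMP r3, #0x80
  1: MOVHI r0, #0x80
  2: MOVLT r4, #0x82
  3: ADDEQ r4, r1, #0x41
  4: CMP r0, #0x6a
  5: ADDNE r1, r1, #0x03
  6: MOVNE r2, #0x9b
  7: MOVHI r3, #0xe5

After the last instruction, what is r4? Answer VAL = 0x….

0: ✓ CMP  NZCV=0010
1: ✓ MOVHI  r0←0x80
2: · MOVLT
3: · ADDEQ
4: ✓ CMP  NZCV=0011
5: ✓ ADDNE  r1←0x49
6: ✓ MOVNE  r2←0x9b
7: ✓ MOVHI  r3←0xe5

VAL = 0xb7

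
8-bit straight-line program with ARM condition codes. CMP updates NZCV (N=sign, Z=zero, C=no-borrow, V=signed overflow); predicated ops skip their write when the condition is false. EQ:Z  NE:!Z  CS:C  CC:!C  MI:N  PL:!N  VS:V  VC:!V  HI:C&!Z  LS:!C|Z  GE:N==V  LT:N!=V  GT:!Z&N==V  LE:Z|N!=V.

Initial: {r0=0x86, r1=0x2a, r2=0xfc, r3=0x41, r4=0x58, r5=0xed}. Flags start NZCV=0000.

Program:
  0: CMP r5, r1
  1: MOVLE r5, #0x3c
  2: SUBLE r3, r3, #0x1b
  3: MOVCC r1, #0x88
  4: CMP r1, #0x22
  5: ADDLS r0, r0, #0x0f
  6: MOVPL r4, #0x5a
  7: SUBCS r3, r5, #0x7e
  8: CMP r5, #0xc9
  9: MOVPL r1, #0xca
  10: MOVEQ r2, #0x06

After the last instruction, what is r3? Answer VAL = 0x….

[0] flags=1010 → (cmp)
[1] flags=1010 LE?T → r5=0x3c
[2] flags=1010 LE?T → r3=0x26
[3] flags=1010 CC?F → skip
[4] flags=0010 → (cmp)
[5] flags=0010 LS?F → skip
[6] flags=0010 PL?T → r4=0x5a
[7] flags=0010 CS?T → r3=0xbe
[8] flags=0000 → (cmp)
[9] flags=0000 PL?T → r1=0xca
[10] flags=0000 EQ?F → skip

VAL = 0xbe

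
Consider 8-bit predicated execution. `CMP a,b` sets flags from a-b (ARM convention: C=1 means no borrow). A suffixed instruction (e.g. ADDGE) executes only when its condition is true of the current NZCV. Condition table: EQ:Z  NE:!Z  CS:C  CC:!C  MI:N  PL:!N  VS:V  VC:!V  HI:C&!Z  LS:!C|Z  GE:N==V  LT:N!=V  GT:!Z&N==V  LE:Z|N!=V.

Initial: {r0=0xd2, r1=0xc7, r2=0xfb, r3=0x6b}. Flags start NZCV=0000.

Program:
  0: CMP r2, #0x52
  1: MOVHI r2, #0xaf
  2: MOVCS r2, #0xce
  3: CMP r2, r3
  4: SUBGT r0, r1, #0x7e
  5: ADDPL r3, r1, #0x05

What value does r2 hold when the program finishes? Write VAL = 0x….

VAL = 0xce

0: ✓ CMP  NZCV=1010
1: ✓ MOVHI  r2←0xaf
2: ✓ MOVCS  r2←0xce
3: ✓ CMP  NZCV=0011
4: · SUBGT
5: ✓ ADDPL  r3←0xcc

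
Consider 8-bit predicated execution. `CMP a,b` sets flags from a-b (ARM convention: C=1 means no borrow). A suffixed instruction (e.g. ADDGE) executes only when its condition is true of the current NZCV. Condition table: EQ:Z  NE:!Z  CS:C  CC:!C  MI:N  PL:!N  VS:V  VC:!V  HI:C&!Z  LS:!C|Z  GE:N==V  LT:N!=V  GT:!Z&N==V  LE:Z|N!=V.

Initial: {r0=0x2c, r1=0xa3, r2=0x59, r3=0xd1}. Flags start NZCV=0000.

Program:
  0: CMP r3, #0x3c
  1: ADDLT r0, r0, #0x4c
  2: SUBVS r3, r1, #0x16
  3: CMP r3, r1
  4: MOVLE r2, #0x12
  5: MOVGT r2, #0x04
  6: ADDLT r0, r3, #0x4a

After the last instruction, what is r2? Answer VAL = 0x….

VAL = 0x04

0: ✓ CMP  NZCV=1010
1: ✓ ADDLT  r0←0x78
2: · SUBVS
3: ✓ CMP  NZCV=0010
4: · MOVLE
5: ✓ MOVGT  r2←0x04
6: · ADDLT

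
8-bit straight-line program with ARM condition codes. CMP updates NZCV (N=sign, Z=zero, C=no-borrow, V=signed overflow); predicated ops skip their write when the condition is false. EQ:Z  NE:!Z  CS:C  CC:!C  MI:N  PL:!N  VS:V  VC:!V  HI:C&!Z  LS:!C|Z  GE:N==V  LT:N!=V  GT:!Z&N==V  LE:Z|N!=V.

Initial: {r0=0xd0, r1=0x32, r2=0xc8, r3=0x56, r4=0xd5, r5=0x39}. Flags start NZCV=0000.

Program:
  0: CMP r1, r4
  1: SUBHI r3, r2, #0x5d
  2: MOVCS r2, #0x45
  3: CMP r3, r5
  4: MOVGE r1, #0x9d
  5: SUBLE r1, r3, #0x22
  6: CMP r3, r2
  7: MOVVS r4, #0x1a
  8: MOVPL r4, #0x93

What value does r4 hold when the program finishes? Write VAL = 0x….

[0] flags=0000 → (cmp)
[1] flags=0000 HI?F → skip
[2] flags=0000 CS?F → skip
[3] flags=0010 → (cmp)
[4] flags=0010 GE?T → r1=0x9d
[5] flags=0010 LE?F → skip
[6] flags=1001 → (cmp)
[7] flags=1001 VS?T → r4=0x1a
[8] flags=1001 PL?F → skip

VAL = 0x1a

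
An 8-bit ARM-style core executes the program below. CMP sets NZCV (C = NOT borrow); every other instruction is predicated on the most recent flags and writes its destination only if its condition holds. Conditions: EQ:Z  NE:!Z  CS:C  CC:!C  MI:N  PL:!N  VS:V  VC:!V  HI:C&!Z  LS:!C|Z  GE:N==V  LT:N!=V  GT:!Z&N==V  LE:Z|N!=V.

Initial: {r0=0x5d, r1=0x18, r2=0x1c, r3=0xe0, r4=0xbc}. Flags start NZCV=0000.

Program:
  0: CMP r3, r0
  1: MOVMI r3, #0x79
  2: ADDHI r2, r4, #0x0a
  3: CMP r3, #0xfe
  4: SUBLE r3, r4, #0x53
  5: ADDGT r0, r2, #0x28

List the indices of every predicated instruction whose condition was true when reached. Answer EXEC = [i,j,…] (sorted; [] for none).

[0] flags=1010 → (cmp)
[1] flags=1010 MI?T → r3=0x79
[2] flags=1010 HI?T → r2=0xc6
[3] flags=0000 → (cmp)
[4] flags=0000 LE?F → skip
[5] flags=0000 GT?T → r0=0xee

EXEC = [1,2,5]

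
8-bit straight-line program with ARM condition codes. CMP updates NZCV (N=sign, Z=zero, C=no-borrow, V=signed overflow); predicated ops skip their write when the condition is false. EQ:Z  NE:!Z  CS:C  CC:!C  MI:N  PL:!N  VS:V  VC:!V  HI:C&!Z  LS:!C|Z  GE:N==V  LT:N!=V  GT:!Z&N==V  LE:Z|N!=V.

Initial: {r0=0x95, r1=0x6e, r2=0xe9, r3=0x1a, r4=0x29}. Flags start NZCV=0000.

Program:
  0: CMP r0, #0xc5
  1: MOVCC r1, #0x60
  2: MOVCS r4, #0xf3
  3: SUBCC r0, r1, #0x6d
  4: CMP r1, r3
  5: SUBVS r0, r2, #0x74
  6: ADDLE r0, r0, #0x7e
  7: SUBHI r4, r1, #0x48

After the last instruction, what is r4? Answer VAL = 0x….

0: ✓ CMP  NZCV=1000
1: ✓ MOVCC  r1←0x60
2: · MOVCS
3: ✓ SUBCC  r0←0xf3
4: ✓ CMP  NZCV=0010
5: · SUBVS
6: · ADDLE
7: ✓ SUBHI  r4←0x18

VAL = 0x18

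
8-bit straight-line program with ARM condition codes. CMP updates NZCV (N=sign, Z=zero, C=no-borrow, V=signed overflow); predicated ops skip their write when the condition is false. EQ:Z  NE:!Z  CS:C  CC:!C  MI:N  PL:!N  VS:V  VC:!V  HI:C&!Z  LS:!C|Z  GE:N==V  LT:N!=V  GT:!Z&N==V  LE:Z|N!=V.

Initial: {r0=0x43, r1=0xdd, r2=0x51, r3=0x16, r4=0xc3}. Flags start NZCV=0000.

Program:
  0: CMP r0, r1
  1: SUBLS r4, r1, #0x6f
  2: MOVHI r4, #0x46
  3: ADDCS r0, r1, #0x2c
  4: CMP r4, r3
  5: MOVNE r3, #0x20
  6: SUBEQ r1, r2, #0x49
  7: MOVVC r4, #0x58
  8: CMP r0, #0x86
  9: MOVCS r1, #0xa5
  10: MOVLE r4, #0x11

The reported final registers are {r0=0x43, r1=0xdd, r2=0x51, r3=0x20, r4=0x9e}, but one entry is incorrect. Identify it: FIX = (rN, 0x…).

0: ✓ CMP  NZCV=0000
1: ✓ SUBLS  r4←0x6e
2: · MOVHI
3: · ADDCS
4: ✓ CMP  NZCV=0010
5: ✓ MOVNE  r3←0x20
6: · SUBEQ
7: ✓ MOVVC  r4←0x58
8: ✓ CMP  NZCV=1001
9: · MOVCS
10: · MOVLE

FIX = (r4, 0x58)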